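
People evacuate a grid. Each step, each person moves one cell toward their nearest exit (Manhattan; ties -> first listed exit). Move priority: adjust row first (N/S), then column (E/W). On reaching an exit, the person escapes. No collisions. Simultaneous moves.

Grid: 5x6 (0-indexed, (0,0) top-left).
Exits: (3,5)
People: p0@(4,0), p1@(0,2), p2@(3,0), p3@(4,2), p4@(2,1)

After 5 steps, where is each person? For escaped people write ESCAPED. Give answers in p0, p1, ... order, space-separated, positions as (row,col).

Step 1: p0:(4,0)->(3,0) | p1:(0,2)->(1,2) | p2:(3,0)->(3,1) | p3:(4,2)->(3,2) | p4:(2,1)->(3,1)
Step 2: p0:(3,0)->(3,1) | p1:(1,2)->(2,2) | p2:(3,1)->(3,2) | p3:(3,2)->(3,3) | p4:(3,1)->(3,2)
Step 3: p0:(3,1)->(3,2) | p1:(2,2)->(3,2) | p2:(3,2)->(3,3) | p3:(3,3)->(3,4) | p4:(3,2)->(3,3)
Step 4: p0:(3,2)->(3,3) | p1:(3,2)->(3,3) | p2:(3,3)->(3,4) | p3:(3,4)->(3,5)->EXIT | p4:(3,3)->(3,4)
Step 5: p0:(3,3)->(3,4) | p1:(3,3)->(3,4) | p2:(3,4)->(3,5)->EXIT | p3:escaped | p4:(3,4)->(3,5)->EXIT

(3,4) (3,4) ESCAPED ESCAPED ESCAPED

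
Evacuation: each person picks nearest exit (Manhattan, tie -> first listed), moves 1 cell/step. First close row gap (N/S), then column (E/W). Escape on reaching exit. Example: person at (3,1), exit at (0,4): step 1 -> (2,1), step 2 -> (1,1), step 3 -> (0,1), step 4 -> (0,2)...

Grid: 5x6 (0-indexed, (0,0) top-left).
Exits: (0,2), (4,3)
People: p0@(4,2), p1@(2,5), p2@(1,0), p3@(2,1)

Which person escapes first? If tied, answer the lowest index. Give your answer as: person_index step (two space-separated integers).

Step 1: p0:(4,2)->(4,3)->EXIT | p1:(2,5)->(3,5) | p2:(1,0)->(0,0) | p3:(2,1)->(1,1)
Step 2: p0:escaped | p1:(3,5)->(4,5) | p2:(0,0)->(0,1) | p3:(1,1)->(0,1)
Step 3: p0:escaped | p1:(4,5)->(4,4) | p2:(0,1)->(0,2)->EXIT | p3:(0,1)->(0,2)->EXIT
Step 4: p0:escaped | p1:(4,4)->(4,3)->EXIT | p2:escaped | p3:escaped
Exit steps: [1, 4, 3, 3]
First to escape: p0 at step 1

Answer: 0 1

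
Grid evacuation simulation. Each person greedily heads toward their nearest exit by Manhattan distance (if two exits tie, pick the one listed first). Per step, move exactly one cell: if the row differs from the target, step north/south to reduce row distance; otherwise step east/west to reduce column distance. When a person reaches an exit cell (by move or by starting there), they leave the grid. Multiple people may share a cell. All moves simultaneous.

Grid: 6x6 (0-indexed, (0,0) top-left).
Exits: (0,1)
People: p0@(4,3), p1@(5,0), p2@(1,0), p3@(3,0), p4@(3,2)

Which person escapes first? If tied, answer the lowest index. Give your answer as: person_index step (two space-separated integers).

Step 1: p0:(4,3)->(3,3) | p1:(5,0)->(4,0) | p2:(1,0)->(0,0) | p3:(3,0)->(2,0) | p4:(3,2)->(2,2)
Step 2: p0:(3,3)->(2,3) | p1:(4,0)->(3,0) | p2:(0,0)->(0,1)->EXIT | p3:(2,0)->(1,0) | p4:(2,2)->(1,2)
Step 3: p0:(2,3)->(1,3) | p1:(3,0)->(2,0) | p2:escaped | p3:(1,0)->(0,0) | p4:(1,2)->(0,2)
Step 4: p0:(1,3)->(0,3) | p1:(2,0)->(1,0) | p2:escaped | p3:(0,0)->(0,1)->EXIT | p4:(0,2)->(0,1)->EXIT
Step 5: p0:(0,3)->(0,2) | p1:(1,0)->(0,0) | p2:escaped | p3:escaped | p4:escaped
Step 6: p0:(0,2)->(0,1)->EXIT | p1:(0,0)->(0,1)->EXIT | p2:escaped | p3:escaped | p4:escaped
Exit steps: [6, 6, 2, 4, 4]
First to escape: p2 at step 2

Answer: 2 2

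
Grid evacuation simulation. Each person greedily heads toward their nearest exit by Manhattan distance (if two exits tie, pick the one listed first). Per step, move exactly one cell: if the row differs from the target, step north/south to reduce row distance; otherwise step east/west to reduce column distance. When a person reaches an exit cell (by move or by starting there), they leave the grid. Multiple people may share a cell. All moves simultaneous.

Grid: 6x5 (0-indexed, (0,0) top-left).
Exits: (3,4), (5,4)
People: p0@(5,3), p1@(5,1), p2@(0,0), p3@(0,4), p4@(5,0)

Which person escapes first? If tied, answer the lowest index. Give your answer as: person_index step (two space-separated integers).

Step 1: p0:(5,3)->(5,4)->EXIT | p1:(5,1)->(5,2) | p2:(0,0)->(1,0) | p3:(0,4)->(1,4) | p4:(5,0)->(5,1)
Step 2: p0:escaped | p1:(5,2)->(5,3) | p2:(1,0)->(2,0) | p3:(1,4)->(2,4) | p4:(5,1)->(5,2)
Step 3: p0:escaped | p1:(5,3)->(5,4)->EXIT | p2:(2,0)->(3,0) | p3:(2,4)->(3,4)->EXIT | p4:(5,2)->(5,3)
Step 4: p0:escaped | p1:escaped | p2:(3,0)->(3,1) | p3:escaped | p4:(5,3)->(5,4)->EXIT
Step 5: p0:escaped | p1:escaped | p2:(3,1)->(3,2) | p3:escaped | p4:escaped
Step 6: p0:escaped | p1:escaped | p2:(3,2)->(3,3) | p3:escaped | p4:escaped
Step 7: p0:escaped | p1:escaped | p2:(3,3)->(3,4)->EXIT | p3:escaped | p4:escaped
Exit steps: [1, 3, 7, 3, 4]
First to escape: p0 at step 1

Answer: 0 1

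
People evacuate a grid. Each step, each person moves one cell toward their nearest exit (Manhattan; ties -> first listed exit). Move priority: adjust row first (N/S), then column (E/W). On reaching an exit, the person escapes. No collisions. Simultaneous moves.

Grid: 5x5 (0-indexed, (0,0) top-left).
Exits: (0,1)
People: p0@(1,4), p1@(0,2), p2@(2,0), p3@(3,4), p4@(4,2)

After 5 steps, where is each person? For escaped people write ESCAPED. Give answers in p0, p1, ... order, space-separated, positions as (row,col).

Step 1: p0:(1,4)->(0,4) | p1:(0,2)->(0,1)->EXIT | p2:(2,0)->(1,0) | p3:(3,4)->(2,4) | p4:(4,2)->(3,2)
Step 2: p0:(0,4)->(0,3) | p1:escaped | p2:(1,0)->(0,0) | p3:(2,4)->(1,4) | p4:(3,2)->(2,2)
Step 3: p0:(0,3)->(0,2) | p1:escaped | p2:(0,0)->(0,1)->EXIT | p3:(1,4)->(0,4) | p4:(2,2)->(1,2)
Step 4: p0:(0,2)->(0,1)->EXIT | p1:escaped | p2:escaped | p3:(0,4)->(0,3) | p4:(1,2)->(0,2)
Step 5: p0:escaped | p1:escaped | p2:escaped | p3:(0,3)->(0,2) | p4:(0,2)->(0,1)->EXIT

ESCAPED ESCAPED ESCAPED (0,2) ESCAPED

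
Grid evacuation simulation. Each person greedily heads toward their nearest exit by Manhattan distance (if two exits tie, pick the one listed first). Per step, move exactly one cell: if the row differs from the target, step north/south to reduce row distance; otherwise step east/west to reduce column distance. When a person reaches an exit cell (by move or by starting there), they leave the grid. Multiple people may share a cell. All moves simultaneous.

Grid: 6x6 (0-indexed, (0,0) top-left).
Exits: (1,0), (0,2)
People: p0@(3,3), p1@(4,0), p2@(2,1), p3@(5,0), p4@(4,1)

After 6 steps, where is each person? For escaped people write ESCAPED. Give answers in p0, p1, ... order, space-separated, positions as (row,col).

Step 1: p0:(3,3)->(2,3) | p1:(4,0)->(3,0) | p2:(2,1)->(1,1) | p3:(5,0)->(4,0) | p4:(4,1)->(3,1)
Step 2: p0:(2,3)->(1,3) | p1:(3,0)->(2,0) | p2:(1,1)->(1,0)->EXIT | p3:(4,0)->(3,0) | p4:(3,1)->(2,1)
Step 3: p0:(1,3)->(0,3) | p1:(2,0)->(1,0)->EXIT | p2:escaped | p3:(3,0)->(2,0) | p4:(2,1)->(1,1)
Step 4: p0:(0,3)->(0,2)->EXIT | p1:escaped | p2:escaped | p3:(2,0)->(1,0)->EXIT | p4:(1,1)->(1,0)->EXIT

ESCAPED ESCAPED ESCAPED ESCAPED ESCAPED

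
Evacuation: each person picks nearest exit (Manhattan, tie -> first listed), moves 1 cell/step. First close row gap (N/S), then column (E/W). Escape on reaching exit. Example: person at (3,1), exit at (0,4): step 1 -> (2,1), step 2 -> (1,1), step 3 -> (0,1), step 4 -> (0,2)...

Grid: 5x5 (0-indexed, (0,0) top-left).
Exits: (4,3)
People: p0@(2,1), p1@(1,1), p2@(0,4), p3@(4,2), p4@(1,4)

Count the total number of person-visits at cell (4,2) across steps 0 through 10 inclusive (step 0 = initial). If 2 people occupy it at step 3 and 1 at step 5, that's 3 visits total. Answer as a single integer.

Step 0: p0@(2,1) p1@(1,1) p2@(0,4) p3@(4,2) p4@(1,4) -> at (4,2): 1 [p3], cum=1
Step 1: p0@(3,1) p1@(2,1) p2@(1,4) p3@ESC p4@(2,4) -> at (4,2): 0 [-], cum=1
Step 2: p0@(4,1) p1@(3,1) p2@(2,4) p3@ESC p4@(3,4) -> at (4,2): 0 [-], cum=1
Step 3: p0@(4,2) p1@(4,1) p2@(3,4) p3@ESC p4@(4,4) -> at (4,2): 1 [p0], cum=2
Step 4: p0@ESC p1@(4,2) p2@(4,4) p3@ESC p4@ESC -> at (4,2): 1 [p1], cum=3
Step 5: p0@ESC p1@ESC p2@ESC p3@ESC p4@ESC -> at (4,2): 0 [-], cum=3
Total visits = 3

Answer: 3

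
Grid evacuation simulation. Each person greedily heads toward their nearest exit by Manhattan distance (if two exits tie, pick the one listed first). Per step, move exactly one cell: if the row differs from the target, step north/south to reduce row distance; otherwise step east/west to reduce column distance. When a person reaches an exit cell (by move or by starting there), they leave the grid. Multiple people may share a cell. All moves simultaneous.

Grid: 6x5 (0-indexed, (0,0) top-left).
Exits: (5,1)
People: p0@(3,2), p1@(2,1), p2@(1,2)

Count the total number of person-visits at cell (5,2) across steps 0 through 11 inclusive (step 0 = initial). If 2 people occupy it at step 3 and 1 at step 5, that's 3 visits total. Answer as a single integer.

Step 0: p0@(3,2) p1@(2,1) p2@(1,2) -> at (5,2): 0 [-], cum=0
Step 1: p0@(4,2) p1@(3,1) p2@(2,2) -> at (5,2): 0 [-], cum=0
Step 2: p0@(5,2) p1@(4,1) p2@(3,2) -> at (5,2): 1 [p0], cum=1
Step 3: p0@ESC p1@ESC p2@(4,2) -> at (5,2): 0 [-], cum=1
Step 4: p0@ESC p1@ESC p2@(5,2) -> at (5,2): 1 [p2], cum=2
Step 5: p0@ESC p1@ESC p2@ESC -> at (5,2): 0 [-], cum=2
Total visits = 2

Answer: 2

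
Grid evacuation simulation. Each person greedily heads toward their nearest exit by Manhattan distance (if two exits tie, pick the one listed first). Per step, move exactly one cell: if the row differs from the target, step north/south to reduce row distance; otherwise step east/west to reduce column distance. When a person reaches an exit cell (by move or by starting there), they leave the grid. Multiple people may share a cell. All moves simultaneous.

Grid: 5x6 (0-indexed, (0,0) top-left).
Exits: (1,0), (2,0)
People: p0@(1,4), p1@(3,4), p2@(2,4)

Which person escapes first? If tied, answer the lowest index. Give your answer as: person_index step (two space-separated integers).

Answer: 0 4

Derivation:
Step 1: p0:(1,4)->(1,3) | p1:(3,4)->(2,4) | p2:(2,4)->(2,3)
Step 2: p0:(1,3)->(1,2) | p1:(2,4)->(2,3) | p2:(2,3)->(2,2)
Step 3: p0:(1,2)->(1,1) | p1:(2,3)->(2,2) | p2:(2,2)->(2,1)
Step 4: p0:(1,1)->(1,0)->EXIT | p1:(2,2)->(2,1) | p2:(2,1)->(2,0)->EXIT
Step 5: p0:escaped | p1:(2,1)->(2,0)->EXIT | p2:escaped
Exit steps: [4, 5, 4]
First to escape: p0 at step 4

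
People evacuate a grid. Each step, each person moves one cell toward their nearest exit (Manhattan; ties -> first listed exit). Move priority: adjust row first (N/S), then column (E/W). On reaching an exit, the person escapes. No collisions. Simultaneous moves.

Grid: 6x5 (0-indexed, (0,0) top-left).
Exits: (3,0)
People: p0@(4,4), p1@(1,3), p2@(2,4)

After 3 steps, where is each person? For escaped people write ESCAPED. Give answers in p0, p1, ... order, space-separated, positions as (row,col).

Step 1: p0:(4,4)->(3,4) | p1:(1,3)->(2,3) | p2:(2,4)->(3,4)
Step 2: p0:(3,4)->(3,3) | p1:(2,3)->(3,3) | p2:(3,4)->(3,3)
Step 3: p0:(3,3)->(3,2) | p1:(3,3)->(3,2) | p2:(3,3)->(3,2)

(3,2) (3,2) (3,2)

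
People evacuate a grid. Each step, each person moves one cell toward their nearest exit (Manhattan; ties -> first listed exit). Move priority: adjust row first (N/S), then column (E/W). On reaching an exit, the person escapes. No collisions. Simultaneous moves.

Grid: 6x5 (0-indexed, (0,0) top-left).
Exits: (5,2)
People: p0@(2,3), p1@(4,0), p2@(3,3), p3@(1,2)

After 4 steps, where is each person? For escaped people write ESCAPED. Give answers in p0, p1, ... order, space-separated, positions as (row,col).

Step 1: p0:(2,3)->(3,3) | p1:(4,0)->(5,0) | p2:(3,3)->(4,3) | p3:(1,2)->(2,2)
Step 2: p0:(3,3)->(4,3) | p1:(5,0)->(5,1) | p2:(4,3)->(5,3) | p3:(2,2)->(3,2)
Step 3: p0:(4,3)->(5,3) | p1:(5,1)->(5,2)->EXIT | p2:(5,3)->(5,2)->EXIT | p3:(3,2)->(4,2)
Step 4: p0:(5,3)->(5,2)->EXIT | p1:escaped | p2:escaped | p3:(4,2)->(5,2)->EXIT

ESCAPED ESCAPED ESCAPED ESCAPED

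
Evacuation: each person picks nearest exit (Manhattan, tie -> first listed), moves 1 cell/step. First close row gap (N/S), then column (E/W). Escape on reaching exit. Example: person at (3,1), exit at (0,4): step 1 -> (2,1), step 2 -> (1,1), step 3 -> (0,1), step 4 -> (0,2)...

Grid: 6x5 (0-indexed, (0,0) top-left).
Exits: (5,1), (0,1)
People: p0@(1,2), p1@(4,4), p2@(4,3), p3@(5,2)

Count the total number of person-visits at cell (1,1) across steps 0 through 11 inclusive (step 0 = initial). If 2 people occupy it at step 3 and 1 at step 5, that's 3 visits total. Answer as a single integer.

Answer: 0

Derivation:
Step 0: p0@(1,2) p1@(4,4) p2@(4,3) p3@(5,2) -> at (1,1): 0 [-], cum=0
Step 1: p0@(0,2) p1@(5,4) p2@(5,3) p3@ESC -> at (1,1): 0 [-], cum=0
Step 2: p0@ESC p1@(5,3) p2@(5,2) p3@ESC -> at (1,1): 0 [-], cum=0
Step 3: p0@ESC p1@(5,2) p2@ESC p3@ESC -> at (1,1): 0 [-], cum=0
Step 4: p0@ESC p1@ESC p2@ESC p3@ESC -> at (1,1): 0 [-], cum=0
Total visits = 0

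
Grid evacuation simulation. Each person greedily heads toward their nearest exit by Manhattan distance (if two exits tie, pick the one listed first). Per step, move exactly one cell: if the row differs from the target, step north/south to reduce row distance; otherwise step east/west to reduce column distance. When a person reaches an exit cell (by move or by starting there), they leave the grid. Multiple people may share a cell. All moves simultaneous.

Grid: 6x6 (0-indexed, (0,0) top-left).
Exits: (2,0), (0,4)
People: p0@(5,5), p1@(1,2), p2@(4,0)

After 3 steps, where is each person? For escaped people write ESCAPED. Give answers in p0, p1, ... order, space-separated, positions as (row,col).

Step 1: p0:(5,5)->(4,5) | p1:(1,2)->(2,2) | p2:(4,0)->(3,0)
Step 2: p0:(4,5)->(3,5) | p1:(2,2)->(2,1) | p2:(3,0)->(2,0)->EXIT
Step 3: p0:(3,5)->(2,5) | p1:(2,1)->(2,0)->EXIT | p2:escaped

(2,5) ESCAPED ESCAPED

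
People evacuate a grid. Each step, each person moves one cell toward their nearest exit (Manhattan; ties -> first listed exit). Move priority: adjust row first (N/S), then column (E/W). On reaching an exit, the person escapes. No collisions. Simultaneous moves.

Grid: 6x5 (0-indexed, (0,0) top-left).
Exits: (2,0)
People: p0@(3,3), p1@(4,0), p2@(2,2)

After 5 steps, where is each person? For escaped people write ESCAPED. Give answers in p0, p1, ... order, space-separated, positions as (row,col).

Step 1: p0:(3,3)->(2,3) | p1:(4,0)->(3,0) | p2:(2,2)->(2,1)
Step 2: p0:(2,3)->(2,2) | p1:(3,0)->(2,0)->EXIT | p2:(2,1)->(2,0)->EXIT
Step 3: p0:(2,2)->(2,1) | p1:escaped | p2:escaped
Step 4: p0:(2,1)->(2,0)->EXIT | p1:escaped | p2:escaped

ESCAPED ESCAPED ESCAPED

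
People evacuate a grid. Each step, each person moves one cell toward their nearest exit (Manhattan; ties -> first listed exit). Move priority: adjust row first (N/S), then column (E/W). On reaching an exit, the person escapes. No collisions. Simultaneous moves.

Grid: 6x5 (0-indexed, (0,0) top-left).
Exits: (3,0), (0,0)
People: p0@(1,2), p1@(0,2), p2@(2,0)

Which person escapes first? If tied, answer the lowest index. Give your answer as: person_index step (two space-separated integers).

Step 1: p0:(1,2)->(0,2) | p1:(0,2)->(0,1) | p2:(2,0)->(3,0)->EXIT
Step 2: p0:(0,2)->(0,1) | p1:(0,1)->(0,0)->EXIT | p2:escaped
Step 3: p0:(0,1)->(0,0)->EXIT | p1:escaped | p2:escaped
Exit steps: [3, 2, 1]
First to escape: p2 at step 1

Answer: 2 1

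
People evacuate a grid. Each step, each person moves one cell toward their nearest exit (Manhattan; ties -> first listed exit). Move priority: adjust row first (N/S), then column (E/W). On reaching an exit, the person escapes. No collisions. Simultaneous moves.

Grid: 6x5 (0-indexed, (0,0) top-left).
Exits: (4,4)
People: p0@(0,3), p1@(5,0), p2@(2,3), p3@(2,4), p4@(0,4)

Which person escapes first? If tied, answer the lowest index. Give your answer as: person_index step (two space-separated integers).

Step 1: p0:(0,3)->(1,3) | p1:(5,0)->(4,0) | p2:(2,3)->(3,3) | p3:(2,4)->(3,4) | p4:(0,4)->(1,4)
Step 2: p0:(1,3)->(2,3) | p1:(4,0)->(4,1) | p2:(3,3)->(4,3) | p3:(3,4)->(4,4)->EXIT | p4:(1,4)->(2,4)
Step 3: p0:(2,3)->(3,3) | p1:(4,1)->(4,2) | p2:(4,3)->(4,4)->EXIT | p3:escaped | p4:(2,4)->(3,4)
Step 4: p0:(3,3)->(4,3) | p1:(4,2)->(4,3) | p2:escaped | p3:escaped | p4:(3,4)->(4,4)->EXIT
Step 5: p0:(4,3)->(4,4)->EXIT | p1:(4,3)->(4,4)->EXIT | p2:escaped | p3:escaped | p4:escaped
Exit steps: [5, 5, 3, 2, 4]
First to escape: p3 at step 2

Answer: 3 2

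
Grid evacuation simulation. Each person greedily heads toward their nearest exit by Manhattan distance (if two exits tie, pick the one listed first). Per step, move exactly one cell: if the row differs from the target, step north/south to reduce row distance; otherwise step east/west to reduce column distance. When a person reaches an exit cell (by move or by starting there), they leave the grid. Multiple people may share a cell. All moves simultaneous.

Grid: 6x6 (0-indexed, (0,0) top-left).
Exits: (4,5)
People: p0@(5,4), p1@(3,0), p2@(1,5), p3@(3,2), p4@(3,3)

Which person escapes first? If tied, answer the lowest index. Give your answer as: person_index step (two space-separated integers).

Step 1: p0:(5,4)->(4,4) | p1:(3,0)->(4,0) | p2:(1,5)->(2,5) | p3:(3,2)->(4,2) | p4:(3,3)->(4,3)
Step 2: p0:(4,4)->(4,5)->EXIT | p1:(4,0)->(4,1) | p2:(2,5)->(3,5) | p3:(4,2)->(4,3) | p4:(4,3)->(4,4)
Step 3: p0:escaped | p1:(4,1)->(4,2) | p2:(3,5)->(4,5)->EXIT | p3:(4,3)->(4,4) | p4:(4,4)->(4,5)->EXIT
Step 4: p0:escaped | p1:(4,2)->(4,3) | p2:escaped | p3:(4,4)->(4,5)->EXIT | p4:escaped
Step 5: p0:escaped | p1:(4,3)->(4,4) | p2:escaped | p3:escaped | p4:escaped
Step 6: p0:escaped | p1:(4,4)->(4,5)->EXIT | p2:escaped | p3:escaped | p4:escaped
Exit steps: [2, 6, 3, 4, 3]
First to escape: p0 at step 2

Answer: 0 2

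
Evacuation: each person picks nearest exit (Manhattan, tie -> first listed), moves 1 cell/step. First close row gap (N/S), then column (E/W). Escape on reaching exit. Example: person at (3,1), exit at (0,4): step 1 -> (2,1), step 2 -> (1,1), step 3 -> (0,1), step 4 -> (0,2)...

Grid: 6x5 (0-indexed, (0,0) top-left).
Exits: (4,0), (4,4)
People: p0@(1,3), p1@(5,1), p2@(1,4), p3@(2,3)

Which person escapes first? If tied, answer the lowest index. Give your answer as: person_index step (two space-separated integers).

Answer: 1 2

Derivation:
Step 1: p0:(1,3)->(2,3) | p1:(5,1)->(4,1) | p2:(1,4)->(2,4) | p3:(2,3)->(3,3)
Step 2: p0:(2,3)->(3,3) | p1:(4,1)->(4,0)->EXIT | p2:(2,4)->(3,4) | p3:(3,3)->(4,3)
Step 3: p0:(3,3)->(4,3) | p1:escaped | p2:(3,4)->(4,4)->EXIT | p3:(4,3)->(4,4)->EXIT
Step 4: p0:(4,3)->(4,4)->EXIT | p1:escaped | p2:escaped | p3:escaped
Exit steps: [4, 2, 3, 3]
First to escape: p1 at step 2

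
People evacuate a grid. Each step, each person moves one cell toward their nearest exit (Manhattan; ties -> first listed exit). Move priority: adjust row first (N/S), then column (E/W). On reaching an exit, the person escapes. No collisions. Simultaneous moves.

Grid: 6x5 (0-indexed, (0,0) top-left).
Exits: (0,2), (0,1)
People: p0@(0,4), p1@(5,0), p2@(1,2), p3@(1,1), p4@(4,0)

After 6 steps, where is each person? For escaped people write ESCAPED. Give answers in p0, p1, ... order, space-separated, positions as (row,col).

Step 1: p0:(0,4)->(0,3) | p1:(5,0)->(4,0) | p2:(1,2)->(0,2)->EXIT | p3:(1,1)->(0,1)->EXIT | p4:(4,0)->(3,0)
Step 2: p0:(0,3)->(0,2)->EXIT | p1:(4,0)->(3,0) | p2:escaped | p3:escaped | p4:(3,0)->(2,0)
Step 3: p0:escaped | p1:(3,0)->(2,0) | p2:escaped | p3:escaped | p4:(2,0)->(1,0)
Step 4: p0:escaped | p1:(2,0)->(1,0) | p2:escaped | p3:escaped | p4:(1,0)->(0,0)
Step 5: p0:escaped | p1:(1,0)->(0,0) | p2:escaped | p3:escaped | p4:(0,0)->(0,1)->EXIT
Step 6: p0:escaped | p1:(0,0)->(0,1)->EXIT | p2:escaped | p3:escaped | p4:escaped

ESCAPED ESCAPED ESCAPED ESCAPED ESCAPED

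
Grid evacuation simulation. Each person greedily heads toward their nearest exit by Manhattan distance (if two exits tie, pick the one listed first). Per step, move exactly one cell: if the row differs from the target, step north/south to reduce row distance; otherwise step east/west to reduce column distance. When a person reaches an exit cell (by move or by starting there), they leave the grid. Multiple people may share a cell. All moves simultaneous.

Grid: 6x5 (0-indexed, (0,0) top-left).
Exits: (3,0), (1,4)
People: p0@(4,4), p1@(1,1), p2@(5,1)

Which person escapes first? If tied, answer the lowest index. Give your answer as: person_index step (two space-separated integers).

Answer: 0 3

Derivation:
Step 1: p0:(4,4)->(3,4) | p1:(1,1)->(2,1) | p2:(5,1)->(4,1)
Step 2: p0:(3,4)->(2,4) | p1:(2,1)->(3,1) | p2:(4,1)->(3,1)
Step 3: p0:(2,4)->(1,4)->EXIT | p1:(3,1)->(3,0)->EXIT | p2:(3,1)->(3,0)->EXIT
Exit steps: [3, 3, 3]
First to escape: p0 at step 3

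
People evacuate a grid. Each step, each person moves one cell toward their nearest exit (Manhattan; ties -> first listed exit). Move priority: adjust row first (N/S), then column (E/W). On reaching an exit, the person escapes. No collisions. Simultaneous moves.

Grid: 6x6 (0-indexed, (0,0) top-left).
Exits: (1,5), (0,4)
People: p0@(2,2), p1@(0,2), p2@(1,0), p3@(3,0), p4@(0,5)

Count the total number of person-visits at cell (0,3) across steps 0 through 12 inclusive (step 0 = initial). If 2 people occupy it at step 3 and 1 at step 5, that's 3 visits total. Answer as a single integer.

Answer: 1

Derivation:
Step 0: p0@(2,2) p1@(0,2) p2@(1,0) p3@(3,0) p4@(0,5) -> at (0,3): 0 [-], cum=0
Step 1: p0@(1,2) p1@(0,3) p2@(1,1) p3@(2,0) p4@ESC -> at (0,3): 1 [p1], cum=1
Step 2: p0@(1,3) p1@ESC p2@(1,2) p3@(1,0) p4@ESC -> at (0,3): 0 [-], cum=1
Step 3: p0@(1,4) p1@ESC p2@(1,3) p3@(1,1) p4@ESC -> at (0,3): 0 [-], cum=1
Step 4: p0@ESC p1@ESC p2@(1,4) p3@(1,2) p4@ESC -> at (0,3): 0 [-], cum=1
Step 5: p0@ESC p1@ESC p2@ESC p3@(1,3) p4@ESC -> at (0,3): 0 [-], cum=1
Step 6: p0@ESC p1@ESC p2@ESC p3@(1,4) p4@ESC -> at (0,3): 0 [-], cum=1
Step 7: p0@ESC p1@ESC p2@ESC p3@ESC p4@ESC -> at (0,3): 0 [-], cum=1
Total visits = 1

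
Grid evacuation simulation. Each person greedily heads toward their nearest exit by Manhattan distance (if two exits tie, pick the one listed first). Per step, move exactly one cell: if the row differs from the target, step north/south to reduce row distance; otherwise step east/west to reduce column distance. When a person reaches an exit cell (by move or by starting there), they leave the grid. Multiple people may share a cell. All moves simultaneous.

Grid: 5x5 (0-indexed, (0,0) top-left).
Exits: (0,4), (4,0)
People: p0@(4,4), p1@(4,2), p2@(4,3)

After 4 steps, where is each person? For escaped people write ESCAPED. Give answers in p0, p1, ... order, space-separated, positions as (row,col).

Step 1: p0:(4,4)->(3,4) | p1:(4,2)->(4,1) | p2:(4,3)->(4,2)
Step 2: p0:(3,4)->(2,4) | p1:(4,1)->(4,0)->EXIT | p2:(4,2)->(4,1)
Step 3: p0:(2,4)->(1,4) | p1:escaped | p2:(4,1)->(4,0)->EXIT
Step 4: p0:(1,4)->(0,4)->EXIT | p1:escaped | p2:escaped

ESCAPED ESCAPED ESCAPED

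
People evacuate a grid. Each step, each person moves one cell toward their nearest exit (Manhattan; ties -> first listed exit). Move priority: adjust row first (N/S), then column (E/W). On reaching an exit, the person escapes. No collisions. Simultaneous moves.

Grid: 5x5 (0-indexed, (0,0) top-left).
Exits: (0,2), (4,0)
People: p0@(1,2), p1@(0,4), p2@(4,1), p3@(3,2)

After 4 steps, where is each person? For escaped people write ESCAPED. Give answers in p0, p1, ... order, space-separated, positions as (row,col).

Step 1: p0:(1,2)->(0,2)->EXIT | p1:(0,4)->(0,3) | p2:(4,1)->(4,0)->EXIT | p3:(3,2)->(2,2)
Step 2: p0:escaped | p1:(0,3)->(0,2)->EXIT | p2:escaped | p3:(2,2)->(1,2)
Step 3: p0:escaped | p1:escaped | p2:escaped | p3:(1,2)->(0,2)->EXIT

ESCAPED ESCAPED ESCAPED ESCAPED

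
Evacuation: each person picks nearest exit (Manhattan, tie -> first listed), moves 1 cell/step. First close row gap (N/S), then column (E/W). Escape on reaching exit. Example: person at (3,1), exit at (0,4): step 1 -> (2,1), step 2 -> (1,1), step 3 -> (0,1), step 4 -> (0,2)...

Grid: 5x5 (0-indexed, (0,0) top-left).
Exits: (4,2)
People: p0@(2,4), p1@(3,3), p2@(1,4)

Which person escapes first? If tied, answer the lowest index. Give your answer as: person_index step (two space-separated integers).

Step 1: p0:(2,4)->(3,4) | p1:(3,3)->(4,3) | p2:(1,4)->(2,4)
Step 2: p0:(3,4)->(4,4) | p1:(4,3)->(4,2)->EXIT | p2:(2,4)->(3,4)
Step 3: p0:(4,4)->(4,3) | p1:escaped | p2:(3,4)->(4,4)
Step 4: p0:(4,3)->(4,2)->EXIT | p1:escaped | p2:(4,4)->(4,3)
Step 5: p0:escaped | p1:escaped | p2:(4,3)->(4,2)->EXIT
Exit steps: [4, 2, 5]
First to escape: p1 at step 2

Answer: 1 2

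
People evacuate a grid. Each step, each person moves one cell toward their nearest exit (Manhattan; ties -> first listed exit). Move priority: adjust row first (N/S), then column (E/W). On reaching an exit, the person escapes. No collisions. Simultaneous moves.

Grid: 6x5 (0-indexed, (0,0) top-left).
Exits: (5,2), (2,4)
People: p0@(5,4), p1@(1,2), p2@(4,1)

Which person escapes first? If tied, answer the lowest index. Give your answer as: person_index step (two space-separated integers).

Step 1: p0:(5,4)->(5,3) | p1:(1,2)->(2,2) | p2:(4,1)->(5,1)
Step 2: p0:(5,3)->(5,2)->EXIT | p1:(2,2)->(2,3) | p2:(5,1)->(5,2)->EXIT
Step 3: p0:escaped | p1:(2,3)->(2,4)->EXIT | p2:escaped
Exit steps: [2, 3, 2]
First to escape: p0 at step 2

Answer: 0 2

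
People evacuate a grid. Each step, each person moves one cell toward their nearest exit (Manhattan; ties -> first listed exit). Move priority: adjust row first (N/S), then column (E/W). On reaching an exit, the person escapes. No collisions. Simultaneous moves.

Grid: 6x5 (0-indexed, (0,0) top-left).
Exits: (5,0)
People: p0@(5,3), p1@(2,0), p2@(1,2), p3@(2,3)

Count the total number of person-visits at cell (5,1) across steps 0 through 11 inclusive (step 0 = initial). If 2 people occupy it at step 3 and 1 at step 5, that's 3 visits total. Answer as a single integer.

Answer: 3

Derivation:
Step 0: p0@(5,3) p1@(2,0) p2@(1,2) p3@(2,3) -> at (5,1): 0 [-], cum=0
Step 1: p0@(5,2) p1@(3,0) p2@(2,2) p3@(3,3) -> at (5,1): 0 [-], cum=0
Step 2: p0@(5,1) p1@(4,0) p2@(3,2) p3@(4,3) -> at (5,1): 1 [p0], cum=1
Step 3: p0@ESC p1@ESC p2@(4,2) p3@(5,3) -> at (5,1): 0 [-], cum=1
Step 4: p0@ESC p1@ESC p2@(5,2) p3@(5,2) -> at (5,1): 0 [-], cum=1
Step 5: p0@ESC p1@ESC p2@(5,1) p3@(5,1) -> at (5,1): 2 [p2,p3], cum=3
Step 6: p0@ESC p1@ESC p2@ESC p3@ESC -> at (5,1): 0 [-], cum=3
Total visits = 3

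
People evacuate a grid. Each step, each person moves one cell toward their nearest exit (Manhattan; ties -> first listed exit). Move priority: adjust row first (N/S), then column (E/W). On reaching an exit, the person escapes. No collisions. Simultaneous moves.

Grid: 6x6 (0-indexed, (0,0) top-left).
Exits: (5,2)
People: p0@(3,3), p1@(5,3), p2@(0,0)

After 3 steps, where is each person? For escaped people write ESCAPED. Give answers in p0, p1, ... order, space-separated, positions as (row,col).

Step 1: p0:(3,3)->(4,3) | p1:(5,3)->(5,2)->EXIT | p2:(0,0)->(1,0)
Step 2: p0:(4,3)->(5,3) | p1:escaped | p2:(1,0)->(2,0)
Step 3: p0:(5,3)->(5,2)->EXIT | p1:escaped | p2:(2,0)->(3,0)

ESCAPED ESCAPED (3,0)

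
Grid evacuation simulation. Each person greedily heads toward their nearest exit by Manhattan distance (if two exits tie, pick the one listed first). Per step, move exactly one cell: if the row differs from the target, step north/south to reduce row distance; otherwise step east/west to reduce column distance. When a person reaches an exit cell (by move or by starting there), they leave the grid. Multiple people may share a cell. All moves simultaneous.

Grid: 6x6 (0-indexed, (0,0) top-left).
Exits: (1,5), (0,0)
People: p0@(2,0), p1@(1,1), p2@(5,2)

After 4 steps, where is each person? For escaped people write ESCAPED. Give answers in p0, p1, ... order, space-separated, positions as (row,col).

Step 1: p0:(2,0)->(1,0) | p1:(1,1)->(0,1) | p2:(5,2)->(4,2)
Step 2: p0:(1,0)->(0,0)->EXIT | p1:(0,1)->(0,0)->EXIT | p2:(4,2)->(3,2)
Step 3: p0:escaped | p1:escaped | p2:(3,2)->(2,2)
Step 4: p0:escaped | p1:escaped | p2:(2,2)->(1,2)

ESCAPED ESCAPED (1,2)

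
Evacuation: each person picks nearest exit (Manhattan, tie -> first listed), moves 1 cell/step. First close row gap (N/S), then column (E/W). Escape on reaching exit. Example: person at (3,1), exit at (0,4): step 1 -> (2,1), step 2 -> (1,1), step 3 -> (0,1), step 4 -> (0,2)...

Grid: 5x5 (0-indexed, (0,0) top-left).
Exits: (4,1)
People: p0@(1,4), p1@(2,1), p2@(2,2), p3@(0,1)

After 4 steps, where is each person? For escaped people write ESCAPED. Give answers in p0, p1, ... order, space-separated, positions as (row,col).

Step 1: p0:(1,4)->(2,4) | p1:(2,1)->(3,1) | p2:(2,2)->(3,2) | p3:(0,1)->(1,1)
Step 2: p0:(2,4)->(3,4) | p1:(3,1)->(4,1)->EXIT | p2:(3,2)->(4,2) | p3:(1,1)->(2,1)
Step 3: p0:(3,4)->(4,4) | p1:escaped | p2:(4,2)->(4,1)->EXIT | p3:(2,1)->(3,1)
Step 4: p0:(4,4)->(4,3) | p1:escaped | p2:escaped | p3:(3,1)->(4,1)->EXIT

(4,3) ESCAPED ESCAPED ESCAPED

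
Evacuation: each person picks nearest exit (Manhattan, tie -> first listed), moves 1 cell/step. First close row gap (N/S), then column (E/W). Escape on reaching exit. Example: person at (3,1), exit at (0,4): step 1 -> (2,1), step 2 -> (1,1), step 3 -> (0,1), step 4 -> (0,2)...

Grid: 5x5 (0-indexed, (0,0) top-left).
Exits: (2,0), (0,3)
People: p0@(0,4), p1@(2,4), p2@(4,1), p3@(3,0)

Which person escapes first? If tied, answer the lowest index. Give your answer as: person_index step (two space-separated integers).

Answer: 0 1

Derivation:
Step 1: p0:(0,4)->(0,3)->EXIT | p1:(2,4)->(1,4) | p2:(4,1)->(3,1) | p3:(3,0)->(2,0)->EXIT
Step 2: p0:escaped | p1:(1,4)->(0,4) | p2:(3,1)->(2,1) | p3:escaped
Step 3: p0:escaped | p1:(0,4)->(0,3)->EXIT | p2:(2,1)->(2,0)->EXIT | p3:escaped
Exit steps: [1, 3, 3, 1]
First to escape: p0 at step 1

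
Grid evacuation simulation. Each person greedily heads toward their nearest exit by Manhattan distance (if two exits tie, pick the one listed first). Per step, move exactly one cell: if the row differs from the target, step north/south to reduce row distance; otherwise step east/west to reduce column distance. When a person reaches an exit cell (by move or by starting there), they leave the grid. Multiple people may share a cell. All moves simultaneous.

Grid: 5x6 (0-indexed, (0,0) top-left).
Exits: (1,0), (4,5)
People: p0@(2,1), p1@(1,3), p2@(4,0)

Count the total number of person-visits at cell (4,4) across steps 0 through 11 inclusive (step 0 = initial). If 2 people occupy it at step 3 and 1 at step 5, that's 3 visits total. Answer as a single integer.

Answer: 0

Derivation:
Step 0: p0@(2,1) p1@(1,3) p2@(4,0) -> at (4,4): 0 [-], cum=0
Step 1: p0@(1,1) p1@(1,2) p2@(3,0) -> at (4,4): 0 [-], cum=0
Step 2: p0@ESC p1@(1,1) p2@(2,0) -> at (4,4): 0 [-], cum=0
Step 3: p0@ESC p1@ESC p2@ESC -> at (4,4): 0 [-], cum=0
Total visits = 0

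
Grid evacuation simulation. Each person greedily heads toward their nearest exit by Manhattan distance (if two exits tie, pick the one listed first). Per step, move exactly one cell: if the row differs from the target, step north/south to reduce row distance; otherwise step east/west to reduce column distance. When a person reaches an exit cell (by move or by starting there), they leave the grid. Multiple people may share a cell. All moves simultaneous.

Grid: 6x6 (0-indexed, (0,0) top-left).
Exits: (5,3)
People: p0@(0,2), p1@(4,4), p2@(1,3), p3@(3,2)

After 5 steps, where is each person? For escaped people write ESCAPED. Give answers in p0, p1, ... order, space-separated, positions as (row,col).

Step 1: p0:(0,2)->(1,2) | p1:(4,4)->(5,4) | p2:(1,3)->(2,3) | p3:(3,2)->(4,2)
Step 2: p0:(1,2)->(2,2) | p1:(5,4)->(5,3)->EXIT | p2:(2,3)->(3,3) | p3:(4,2)->(5,2)
Step 3: p0:(2,2)->(3,2) | p1:escaped | p2:(3,3)->(4,3) | p3:(5,2)->(5,3)->EXIT
Step 4: p0:(3,2)->(4,2) | p1:escaped | p2:(4,3)->(5,3)->EXIT | p3:escaped
Step 5: p0:(4,2)->(5,2) | p1:escaped | p2:escaped | p3:escaped

(5,2) ESCAPED ESCAPED ESCAPED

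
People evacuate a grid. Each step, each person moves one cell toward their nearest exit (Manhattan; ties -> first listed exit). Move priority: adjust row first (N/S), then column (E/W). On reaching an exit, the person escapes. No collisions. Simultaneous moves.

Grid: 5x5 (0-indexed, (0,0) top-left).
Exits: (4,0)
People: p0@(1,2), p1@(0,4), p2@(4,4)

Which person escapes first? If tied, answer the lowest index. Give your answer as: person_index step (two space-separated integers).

Answer: 2 4

Derivation:
Step 1: p0:(1,2)->(2,2) | p1:(0,4)->(1,4) | p2:(4,4)->(4,3)
Step 2: p0:(2,2)->(3,2) | p1:(1,4)->(2,4) | p2:(4,3)->(4,2)
Step 3: p0:(3,2)->(4,2) | p1:(2,4)->(3,4) | p2:(4,2)->(4,1)
Step 4: p0:(4,2)->(4,1) | p1:(3,4)->(4,4) | p2:(4,1)->(4,0)->EXIT
Step 5: p0:(4,1)->(4,0)->EXIT | p1:(4,4)->(4,3) | p2:escaped
Step 6: p0:escaped | p1:(4,3)->(4,2) | p2:escaped
Step 7: p0:escaped | p1:(4,2)->(4,1) | p2:escaped
Step 8: p0:escaped | p1:(4,1)->(4,0)->EXIT | p2:escaped
Exit steps: [5, 8, 4]
First to escape: p2 at step 4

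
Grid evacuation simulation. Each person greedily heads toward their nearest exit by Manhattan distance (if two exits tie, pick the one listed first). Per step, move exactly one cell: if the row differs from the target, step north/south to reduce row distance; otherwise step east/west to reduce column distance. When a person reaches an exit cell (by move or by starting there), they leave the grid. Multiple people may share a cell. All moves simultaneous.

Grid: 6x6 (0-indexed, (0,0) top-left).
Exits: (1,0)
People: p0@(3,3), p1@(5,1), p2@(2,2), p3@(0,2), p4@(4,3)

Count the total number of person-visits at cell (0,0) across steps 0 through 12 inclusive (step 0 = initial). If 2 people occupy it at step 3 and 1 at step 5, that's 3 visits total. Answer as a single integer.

Step 0: p0@(3,3) p1@(5,1) p2@(2,2) p3@(0,2) p4@(4,3) -> at (0,0): 0 [-], cum=0
Step 1: p0@(2,3) p1@(4,1) p2@(1,2) p3@(1,2) p4@(3,3) -> at (0,0): 0 [-], cum=0
Step 2: p0@(1,3) p1@(3,1) p2@(1,1) p3@(1,1) p4@(2,3) -> at (0,0): 0 [-], cum=0
Step 3: p0@(1,2) p1@(2,1) p2@ESC p3@ESC p4@(1,3) -> at (0,0): 0 [-], cum=0
Step 4: p0@(1,1) p1@(1,1) p2@ESC p3@ESC p4@(1,2) -> at (0,0): 0 [-], cum=0
Step 5: p0@ESC p1@ESC p2@ESC p3@ESC p4@(1,1) -> at (0,0): 0 [-], cum=0
Step 6: p0@ESC p1@ESC p2@ESC p3@ESC p4@ESC -> at (0,0): 0 [-], cum=0
Total visits = 0

Answer: 0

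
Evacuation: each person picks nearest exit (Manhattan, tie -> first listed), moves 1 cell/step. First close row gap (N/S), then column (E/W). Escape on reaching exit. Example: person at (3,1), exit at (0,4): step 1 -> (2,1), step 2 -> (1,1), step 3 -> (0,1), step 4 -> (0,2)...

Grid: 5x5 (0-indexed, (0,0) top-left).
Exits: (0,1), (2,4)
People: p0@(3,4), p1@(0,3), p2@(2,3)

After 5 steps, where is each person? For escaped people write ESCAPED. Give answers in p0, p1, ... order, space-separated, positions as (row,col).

Step 1: p0:(3,4)->(2,4)->EXIT | p1:(0,3)->(0,2) | p2:(2,3)->(2,4)->EXIT
Step 2: p0:escaped | p1:(0,2)->(0,1)->EXIT | p2:escaped

ESCAPED ESCAPED ESCAPED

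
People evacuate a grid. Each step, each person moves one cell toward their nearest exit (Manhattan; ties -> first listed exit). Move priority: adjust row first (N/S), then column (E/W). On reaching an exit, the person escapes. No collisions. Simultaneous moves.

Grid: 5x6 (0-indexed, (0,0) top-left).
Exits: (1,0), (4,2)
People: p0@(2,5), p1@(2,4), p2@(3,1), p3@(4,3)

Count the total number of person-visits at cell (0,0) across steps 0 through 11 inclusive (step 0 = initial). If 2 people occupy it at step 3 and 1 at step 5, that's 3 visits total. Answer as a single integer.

Step 0: p0@(2,5) p1@(2,4) p2@(3,1) p3@(4,3) -> at (0,0): 0 [-], cum=0
Step 1: p0@(3,5) p1@(3,4) p2@(4,1) p3@ESC -> at (0,0): 0 [-], cum=0
Step 2: p0@(4,5) p1@(4,4) p2@ESC p3@ESC -> at (0,0): 0 [-], cum=0
Step 3: p0@(4,4) p1@(4,3) p2@ESC p3@ESC -> at (0,0): 0 [-], cum=0
Step 4: p0@(4,3) p1@ESC p2@ESC p3@ESC -> at (0,0): 0 [-], cum=0
Step 5: p0@ESC p1@ESC p2@ESC p3@ESC -> at (0,0): 0 [-], cum=0
Total visits = 0

Answer: 0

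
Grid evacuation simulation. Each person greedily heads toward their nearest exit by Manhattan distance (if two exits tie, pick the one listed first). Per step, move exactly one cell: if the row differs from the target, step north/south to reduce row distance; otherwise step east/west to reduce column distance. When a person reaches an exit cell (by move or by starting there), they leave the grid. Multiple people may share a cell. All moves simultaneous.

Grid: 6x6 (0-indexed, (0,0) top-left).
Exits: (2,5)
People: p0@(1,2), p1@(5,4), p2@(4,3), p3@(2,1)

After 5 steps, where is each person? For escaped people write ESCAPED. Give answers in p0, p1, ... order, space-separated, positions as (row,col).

Step 1: p0:(1,2)->(2,2) | p1:(5,4)->(4,4) | p2:(4,3)->(3,3) | p3:(2,1)->(2,2)
Step 2: p0:(2,2)->(2,3) | p1:(4,4)->(3,4) | p2:(3,3)->(2,3) | p3:(2,2)->(2,3)
Step 3: p0:(2,3)->(2,4) | p1:(3,4)->(2,4) | p2:(2,3)->(2,4) | p3:(2,3)->(2,4)
Step 4: p0:(2,4)->(2,5)->EXIT | p1:(2,4)->(2,5)->EXIT | p2:(2,4)->(2,5)->EXIT | p3:(2,4)->(2,5)->EXIT

ESCAPED ESCAPED ESCAPED ESCAPED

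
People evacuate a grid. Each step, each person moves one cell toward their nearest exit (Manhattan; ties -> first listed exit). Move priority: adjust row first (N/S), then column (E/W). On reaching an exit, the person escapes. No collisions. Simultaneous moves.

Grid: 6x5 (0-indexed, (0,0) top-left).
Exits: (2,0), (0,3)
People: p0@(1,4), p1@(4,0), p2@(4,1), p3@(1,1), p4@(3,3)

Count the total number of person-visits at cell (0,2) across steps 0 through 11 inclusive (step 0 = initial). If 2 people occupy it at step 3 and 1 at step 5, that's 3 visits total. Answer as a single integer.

Answer: 0

Derivation:
Step 0: p0@(1,4) p1@(4,0) p2@(4,1) p3@(1,1) p4@(3,3) -> at (0,2): 0 [-], cum=0
Step 1: p0@(0,4) p1@(3,0) p2@(3,1) p3@(2,1) p4@(2,3) -> at (0,2): 0 [-], cum=0
Step 2: p0@ESC p1@ESC p2@(2,1) p3@ESC p4@(1,3) -> at (0,2): 0 [-], cum=0
Step 3: p0@ESC p1@ESC p2@ESC p3@ESC p4@ESC -> at (0,2): 0 [-], cum=0
Total visits = 0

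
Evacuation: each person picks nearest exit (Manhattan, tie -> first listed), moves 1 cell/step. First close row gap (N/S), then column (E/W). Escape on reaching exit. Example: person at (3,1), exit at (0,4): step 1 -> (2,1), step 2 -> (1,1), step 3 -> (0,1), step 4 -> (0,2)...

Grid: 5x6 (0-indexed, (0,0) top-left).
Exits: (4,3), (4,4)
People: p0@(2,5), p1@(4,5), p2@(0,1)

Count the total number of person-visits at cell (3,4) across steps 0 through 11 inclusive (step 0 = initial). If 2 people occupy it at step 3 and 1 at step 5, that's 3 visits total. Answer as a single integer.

Answer: 0

Derivation:
Step 0: p0@(2,5) p1@(4,5) p2@(0,1) -> at (3,4): 0 [-], cum=0
Step 1: p0@(3,5) p1@ESC p2@(1,1) -> at (3,4): 0 [-], cum=0
Step 2: p0@(4,5) p1@ESC p2@(2,1) -> at (3,4): 0 [-], cum=0
Step 3: p0@ESC p1@ESC p2@(3,1) -> at (3,4): 0 [-], cum=0
Step 4: p0@ESC p1@ESC p2@(4,1) -> at (3,4): 0 [-], cum=0
Step 5: p0@ESC p1@ESC p2@(4,2) -> at (3,4): 0 [-], cum=0
Step 6: p0@ESC p1@ESC p2@ESC -> at (3,4): 0 [-], cum=0
Total visits = 0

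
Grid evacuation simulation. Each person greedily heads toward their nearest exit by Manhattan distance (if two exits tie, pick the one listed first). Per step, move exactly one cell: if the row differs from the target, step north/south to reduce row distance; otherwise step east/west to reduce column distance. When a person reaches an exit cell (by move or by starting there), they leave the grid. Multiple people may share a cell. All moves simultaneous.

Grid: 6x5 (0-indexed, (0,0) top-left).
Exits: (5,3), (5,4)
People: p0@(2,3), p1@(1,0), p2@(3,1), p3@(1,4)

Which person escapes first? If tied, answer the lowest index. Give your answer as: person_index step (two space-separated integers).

Answer: 0 3

Derivation:
Step 1: p0:(2,3)->(3,3) | p1:(1,0)->(2,0) | p2:(3,1)->(4,1) | p3:(1,4)->(2,4)
Step 2: p0:(3,3)->(4,3) | p1:(2,0)->(3,0) | p2:(4,1)->(5,1) | p3:(2,4)->(3,4)
Step 3: p0:(4,3)->(5,3)->EXIT | p1:(3,0)->(4,0) | p2:(5,1)->(5,2) | p3:(3,4)->(4,4)
Step 4: p0:escaped | p1:(4,0)->(5,0) | p2:(5,2)->(5,3)->EXIT | p3:(4,4)->(5,4)->EXIT
Step 5: p0:escaped | p1:(5,0)->(5,1) | p2:escaped | p3:escaped
Step 6: p0:escaped | p1:(5,1)->(5,2) | p2:escaped | p3:escaped
Step 7: p0:escaped | p1:(5,2)->(5,3)->EXIT | p2:escaped | p3:escaped
Exit steps: [3, 7, 4, 4]
First to escape: p0 at step 3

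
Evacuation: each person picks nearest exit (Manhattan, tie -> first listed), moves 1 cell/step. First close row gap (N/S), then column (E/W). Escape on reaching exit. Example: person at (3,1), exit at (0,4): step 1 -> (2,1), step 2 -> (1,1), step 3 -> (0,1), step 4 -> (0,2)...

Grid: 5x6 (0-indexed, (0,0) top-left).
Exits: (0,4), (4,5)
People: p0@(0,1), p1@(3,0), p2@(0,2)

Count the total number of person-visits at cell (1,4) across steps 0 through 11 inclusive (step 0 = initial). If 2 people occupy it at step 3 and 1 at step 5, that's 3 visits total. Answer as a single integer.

Answer: 0

Derivation:
Step 0: p0@(0,1) p1@(3,0) p2@(0,2) -> at (1,4): 0 [-], cum=0
Step 1: p0@(0,2) p1@(4,0) p2@(0,3) -> at (1,4): 0 [-], cum=0
Step 2: p0@(0,3) p1@(4,1) p2@ESC -> at (1,4): 0 [-], cum=0
Step 3: p0@ESC p1@(4,2) p2@ESC -> at (1,4): 0 [-], cum=0
Step 4: p0@ESC p1@(4,3) p2@ESC -> at (1,4): 0 [-], cum=0
Step 5: p0@ESC p1@(4,4) p2@ESC -> at (1,4): 0 [-], cum=0
Step 6: p0@ESC p1@ESC p2@ESC -> at (1,4): 0 [-], cum=0
Total visits = 0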